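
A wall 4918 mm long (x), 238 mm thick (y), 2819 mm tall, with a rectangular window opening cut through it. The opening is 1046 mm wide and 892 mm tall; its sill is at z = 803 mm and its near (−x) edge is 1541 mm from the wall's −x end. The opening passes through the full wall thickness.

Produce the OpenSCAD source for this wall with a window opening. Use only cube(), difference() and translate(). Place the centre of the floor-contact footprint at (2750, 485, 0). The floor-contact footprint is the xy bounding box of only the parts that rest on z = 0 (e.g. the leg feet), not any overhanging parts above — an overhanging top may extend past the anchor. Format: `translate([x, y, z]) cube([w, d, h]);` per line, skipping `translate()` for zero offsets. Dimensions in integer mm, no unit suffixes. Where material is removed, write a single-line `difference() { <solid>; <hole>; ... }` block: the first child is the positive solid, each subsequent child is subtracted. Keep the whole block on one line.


difference() { translate([291, 366, 0]) cube([4918, 238, 2819]); translate([1832, 366, 803]) cube([1046, 238, 892]); }


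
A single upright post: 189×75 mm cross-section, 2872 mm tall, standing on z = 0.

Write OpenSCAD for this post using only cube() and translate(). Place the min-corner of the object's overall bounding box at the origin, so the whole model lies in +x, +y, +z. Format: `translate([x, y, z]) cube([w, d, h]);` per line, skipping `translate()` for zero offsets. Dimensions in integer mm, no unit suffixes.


cube([189, 75, 2872]);


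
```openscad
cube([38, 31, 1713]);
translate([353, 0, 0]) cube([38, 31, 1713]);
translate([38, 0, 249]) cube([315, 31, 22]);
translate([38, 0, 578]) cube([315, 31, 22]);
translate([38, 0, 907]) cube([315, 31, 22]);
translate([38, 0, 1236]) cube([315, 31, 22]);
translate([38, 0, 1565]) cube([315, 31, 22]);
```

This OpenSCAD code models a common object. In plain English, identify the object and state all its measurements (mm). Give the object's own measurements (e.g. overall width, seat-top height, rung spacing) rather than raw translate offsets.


A straight ladder. Two 38×31 mm vertical rails, 1713 mm tall, stand 391 mm apart (outside-to-outside) with their front faces coplanar on the −y side. 5 rungs, each 31 mm deep and 22 mm tall, span between the inner faces of the rails, front faces flush with the rails. The lowest rung's underside is at z = 249 mm and rungs are spaced 329 mm apart (underside to underside).


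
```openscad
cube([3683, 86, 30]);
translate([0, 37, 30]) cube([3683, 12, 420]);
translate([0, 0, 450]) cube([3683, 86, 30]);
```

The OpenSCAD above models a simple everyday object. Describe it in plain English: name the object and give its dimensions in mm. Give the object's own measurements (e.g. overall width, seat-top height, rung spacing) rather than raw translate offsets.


An I-beam lying along x, 3683 mm long. Overall section height 480 mm. Two flanges 86 mm wide (y) and 30 mm thick, one on the floor and one at the top; a web 12 mm thick runs between them, centred on the flange width.


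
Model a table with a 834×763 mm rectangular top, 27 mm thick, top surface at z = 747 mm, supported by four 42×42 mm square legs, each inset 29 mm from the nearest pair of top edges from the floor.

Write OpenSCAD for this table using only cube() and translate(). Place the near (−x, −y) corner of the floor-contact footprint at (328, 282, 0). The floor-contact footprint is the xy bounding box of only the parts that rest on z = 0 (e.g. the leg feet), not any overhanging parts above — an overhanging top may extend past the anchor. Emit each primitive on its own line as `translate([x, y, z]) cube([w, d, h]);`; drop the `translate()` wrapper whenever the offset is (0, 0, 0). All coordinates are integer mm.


// leg_h = 747 - 27 = 720
translate([299, 253, 720]) cube([834, 763, 27]);
translate([328, 282, 0]) cube([42, 42, 720]);
translate([1062, 282, 0]) cube([42, 42, 720]);
translate([328, 945, 0]) cube([42, 42, 720]);
translate([1062, 945, 0]) cube([42, 42, 720]);


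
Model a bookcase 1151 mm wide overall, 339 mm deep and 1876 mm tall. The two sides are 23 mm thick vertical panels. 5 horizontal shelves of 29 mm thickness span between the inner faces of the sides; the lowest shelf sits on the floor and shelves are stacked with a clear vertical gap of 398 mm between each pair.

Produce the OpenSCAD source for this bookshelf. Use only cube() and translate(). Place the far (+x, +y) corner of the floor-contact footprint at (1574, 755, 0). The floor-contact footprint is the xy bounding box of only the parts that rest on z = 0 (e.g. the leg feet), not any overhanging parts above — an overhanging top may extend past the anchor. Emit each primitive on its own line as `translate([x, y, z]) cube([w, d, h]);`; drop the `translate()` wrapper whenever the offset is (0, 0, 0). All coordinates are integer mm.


translate([423, 416, 0]) cube([23, 339, 1876]);
translate([1551, 416, 0]) cube([23, 339, 1876]);
translate([446, 416, 0]) cube([1105, 339, 29]);
translate([446, 416, 427]) cube([1105, 339, 29]);
translate([446, 416, 854]) cube([1105, 339, 29]);
translate([446, 416, 1281]) cube([1105, 339, 29]);
translate([446, 416, 1708]) cube([1105, 339, 29]);


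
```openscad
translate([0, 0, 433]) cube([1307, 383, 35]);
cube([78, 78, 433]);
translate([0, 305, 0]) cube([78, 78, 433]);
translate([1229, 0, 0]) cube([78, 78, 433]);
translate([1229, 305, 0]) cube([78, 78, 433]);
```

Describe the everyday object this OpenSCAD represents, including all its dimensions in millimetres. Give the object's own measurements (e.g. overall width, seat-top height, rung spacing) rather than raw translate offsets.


A bench: a 1307×383 mm seat slab, 35 mm thick, top at z = 468 mm, on four 78×78 mm square legs flush with the seat corners and standing on z = 0.


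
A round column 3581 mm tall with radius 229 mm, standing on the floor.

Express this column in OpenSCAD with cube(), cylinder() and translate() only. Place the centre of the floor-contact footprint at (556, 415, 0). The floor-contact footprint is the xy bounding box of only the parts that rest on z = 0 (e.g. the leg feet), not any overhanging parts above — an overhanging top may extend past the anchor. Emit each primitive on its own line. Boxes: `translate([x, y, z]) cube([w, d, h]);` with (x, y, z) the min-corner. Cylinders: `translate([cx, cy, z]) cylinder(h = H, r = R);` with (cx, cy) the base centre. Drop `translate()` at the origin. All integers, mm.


translate([556, 415, 0]) cylinder(h = 3581, r = 229);


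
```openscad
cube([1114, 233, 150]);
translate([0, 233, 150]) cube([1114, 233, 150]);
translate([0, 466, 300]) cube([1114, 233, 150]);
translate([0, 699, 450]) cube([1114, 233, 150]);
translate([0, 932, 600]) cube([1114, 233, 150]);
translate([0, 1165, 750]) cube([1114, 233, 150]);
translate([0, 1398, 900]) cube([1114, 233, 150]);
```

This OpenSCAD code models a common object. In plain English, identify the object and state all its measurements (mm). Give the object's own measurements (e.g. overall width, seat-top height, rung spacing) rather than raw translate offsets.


A straight staircase of 7 solid steps. Each step is 1114 mm wide (x), 233 mm deep (y, the going) and 150 mm tall (the rise). The first step rests on the floor; each subsequent step sits one going further in +y and one rise higher in +z, directly behind and above the previous step with no overlap.


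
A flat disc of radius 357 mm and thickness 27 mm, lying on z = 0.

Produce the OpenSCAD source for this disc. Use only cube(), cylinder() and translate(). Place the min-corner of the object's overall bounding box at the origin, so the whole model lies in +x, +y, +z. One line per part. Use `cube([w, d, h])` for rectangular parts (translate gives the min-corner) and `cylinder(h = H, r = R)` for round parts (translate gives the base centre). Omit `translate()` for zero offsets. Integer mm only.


translate([357, 357, 0]) cylinder(h = 27, r = 357);


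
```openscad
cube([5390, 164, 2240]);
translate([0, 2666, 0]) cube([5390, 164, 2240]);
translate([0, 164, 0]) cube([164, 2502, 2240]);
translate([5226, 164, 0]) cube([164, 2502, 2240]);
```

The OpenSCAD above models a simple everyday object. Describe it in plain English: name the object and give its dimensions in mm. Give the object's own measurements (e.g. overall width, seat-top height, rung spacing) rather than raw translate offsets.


The wall frame of a small rectangular building: four walls, each 2240 mm tall and 164 mm thick, enclosing a footprint 5390 mm (x) by 2830 mm (y) outside-to-outside, with no floor or roof. The front and back walls (the −y and +y sides) span the full width; the two side walls fit between them.


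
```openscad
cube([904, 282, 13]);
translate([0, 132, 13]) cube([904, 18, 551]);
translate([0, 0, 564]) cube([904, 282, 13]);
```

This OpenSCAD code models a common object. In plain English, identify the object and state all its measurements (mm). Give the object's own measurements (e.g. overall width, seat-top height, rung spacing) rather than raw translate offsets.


An I-beam lying along x, 904 mm long. Overall section height 577 mm. Two flanges 282 mm wide (y) and 13 mm thick, one on the floor and one at the top; a web 18 mm thick runs between them, centred on the flange width.


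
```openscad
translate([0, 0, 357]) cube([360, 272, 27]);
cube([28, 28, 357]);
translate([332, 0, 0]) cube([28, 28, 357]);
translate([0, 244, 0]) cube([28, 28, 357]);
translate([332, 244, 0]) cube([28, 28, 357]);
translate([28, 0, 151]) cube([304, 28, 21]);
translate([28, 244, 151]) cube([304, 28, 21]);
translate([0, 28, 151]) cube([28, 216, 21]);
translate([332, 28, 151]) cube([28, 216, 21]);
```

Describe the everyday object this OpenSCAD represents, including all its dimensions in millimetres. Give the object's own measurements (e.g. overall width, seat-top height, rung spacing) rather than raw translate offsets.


A four-legged stool. The seat is a 360×272×27 mm slab whose top surface is at z = 384 mm; four square legs, each 28×28 mm in cross-section, run from the floor (z = 0) to the underside of the seat, each flush with a corner of the seat. Four stretchers, 28 mm wide and 21 mm tall, connect adjacent legs with their undersides at z = 151 mm, each running between the inner faces of the legs it joins and aligned with the legs' outer faces on the other axis.


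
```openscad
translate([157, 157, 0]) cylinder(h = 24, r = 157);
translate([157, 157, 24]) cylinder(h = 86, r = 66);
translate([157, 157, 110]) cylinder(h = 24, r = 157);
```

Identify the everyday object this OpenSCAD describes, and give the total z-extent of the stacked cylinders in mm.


A spool. The overall height is 134 mm.

Three coaxial cylinders, large–small–large — a spool. Two 24 mm flanges and a 86 mm core give 24 + 86 + 24 = 134 mm.


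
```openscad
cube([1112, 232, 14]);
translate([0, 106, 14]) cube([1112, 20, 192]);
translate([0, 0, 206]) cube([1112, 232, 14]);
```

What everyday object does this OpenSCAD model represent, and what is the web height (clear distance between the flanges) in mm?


An I-beam. The web height is 192 mm.

Two wide flanges with a thin centred web — an I-beam. Overall 220 mm minus two 14 mm flanges gives a web of 220 − 2·14 = 192 mm.


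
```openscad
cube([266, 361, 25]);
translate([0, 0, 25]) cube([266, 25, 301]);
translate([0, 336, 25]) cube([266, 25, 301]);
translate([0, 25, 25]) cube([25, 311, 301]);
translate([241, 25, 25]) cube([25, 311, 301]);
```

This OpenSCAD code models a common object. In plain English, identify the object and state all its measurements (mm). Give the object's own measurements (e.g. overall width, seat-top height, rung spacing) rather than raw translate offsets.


An open-topped rectangular box: outside dimensions 266×361×326 mm, with a uniform wall and base thickness of 25 mm. The base is a full 266×361 slab on the floor; four walls sit on top of the base. The front and back walls (the −y and +y sides) span the full width; the two side walls fit between them.


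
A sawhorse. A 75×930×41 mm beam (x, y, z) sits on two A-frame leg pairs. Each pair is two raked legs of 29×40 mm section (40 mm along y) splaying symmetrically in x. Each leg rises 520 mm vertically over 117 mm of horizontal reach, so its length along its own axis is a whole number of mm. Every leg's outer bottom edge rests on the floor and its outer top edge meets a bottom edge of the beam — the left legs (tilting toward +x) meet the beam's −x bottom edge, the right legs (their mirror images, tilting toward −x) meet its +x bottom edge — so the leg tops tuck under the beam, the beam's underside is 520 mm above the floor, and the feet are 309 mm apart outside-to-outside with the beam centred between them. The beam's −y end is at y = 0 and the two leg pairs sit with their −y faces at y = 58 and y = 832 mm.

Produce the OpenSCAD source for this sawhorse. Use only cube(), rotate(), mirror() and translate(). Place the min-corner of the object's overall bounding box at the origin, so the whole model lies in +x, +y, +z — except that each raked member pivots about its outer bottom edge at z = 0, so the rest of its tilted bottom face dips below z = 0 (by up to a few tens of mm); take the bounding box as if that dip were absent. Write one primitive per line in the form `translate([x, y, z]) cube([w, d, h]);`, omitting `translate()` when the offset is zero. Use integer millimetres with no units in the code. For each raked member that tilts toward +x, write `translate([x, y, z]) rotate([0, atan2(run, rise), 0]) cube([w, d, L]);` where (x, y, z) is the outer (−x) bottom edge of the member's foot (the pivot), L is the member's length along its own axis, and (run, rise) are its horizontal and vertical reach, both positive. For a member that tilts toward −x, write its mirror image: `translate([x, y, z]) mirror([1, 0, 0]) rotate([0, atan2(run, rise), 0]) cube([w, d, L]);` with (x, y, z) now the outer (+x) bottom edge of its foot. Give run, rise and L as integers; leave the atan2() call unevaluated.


translate([117, 0, 520]) cube([75, 930, 41]);
translate([0, 58, 0]) rotate([0, atan2(117, 520), 0]) cube([29, 40, 533]);
translate([309, 58, 0]) mirror([1, 0, 0]) rotate([0, atan2(117, 520), 0]) cube([29, 40, 533]);
translate([0, 832, 0]) rotate([0, atan2(117, 520), 0]) cube([29, 40, 533]);
translate([309, 832, 0]) mirror([1, 0, 0]) rotate([0, atan2(117, 520), 0]) cube([29, 40, 533]);


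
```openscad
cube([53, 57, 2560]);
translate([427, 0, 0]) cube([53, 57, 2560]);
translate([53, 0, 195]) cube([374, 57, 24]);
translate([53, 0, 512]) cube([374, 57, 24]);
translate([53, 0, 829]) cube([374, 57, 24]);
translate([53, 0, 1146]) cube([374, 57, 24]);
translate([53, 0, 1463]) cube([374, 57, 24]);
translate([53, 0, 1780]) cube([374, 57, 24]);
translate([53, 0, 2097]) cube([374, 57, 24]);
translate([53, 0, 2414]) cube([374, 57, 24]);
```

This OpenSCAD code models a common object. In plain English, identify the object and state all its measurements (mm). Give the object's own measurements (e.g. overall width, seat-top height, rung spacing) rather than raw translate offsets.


A straight ladder. Two 53×57 mm vertical rails, 2560 mm tall, stand 480 mm apart (outside-to-outside) with their front faces coplanar on the −y side. 8 rungs, each 57 mm deep and 24 mm tall, span between the inner faces of the rails, front faces flush with the rails. The lowest rung's underside is at z = 195 mm and rungs are spaced 317 mm apart (underside to underside).


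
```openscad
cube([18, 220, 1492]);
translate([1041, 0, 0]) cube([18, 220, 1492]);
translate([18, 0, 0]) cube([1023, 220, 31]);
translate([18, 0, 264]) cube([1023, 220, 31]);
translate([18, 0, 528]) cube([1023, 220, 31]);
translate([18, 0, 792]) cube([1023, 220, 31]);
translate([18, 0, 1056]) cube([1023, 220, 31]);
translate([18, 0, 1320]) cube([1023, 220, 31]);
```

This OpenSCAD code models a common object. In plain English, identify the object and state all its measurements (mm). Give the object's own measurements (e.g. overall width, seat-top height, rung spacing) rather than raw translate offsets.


An open bookshelf. Two side panels, each 18 mm thick, 220 mm deep and 1492 mm tall, stand 1059 mm apart (outside-to-outside). Between them sit 6 shelves, each 31 mm thick and 220 mm deep, spanning the full gap between the sides. The bottom shelf rests on the floor (its underside at z = 0) and the clear gap between one shelf's top and the next shelf's underside is 233 mm.


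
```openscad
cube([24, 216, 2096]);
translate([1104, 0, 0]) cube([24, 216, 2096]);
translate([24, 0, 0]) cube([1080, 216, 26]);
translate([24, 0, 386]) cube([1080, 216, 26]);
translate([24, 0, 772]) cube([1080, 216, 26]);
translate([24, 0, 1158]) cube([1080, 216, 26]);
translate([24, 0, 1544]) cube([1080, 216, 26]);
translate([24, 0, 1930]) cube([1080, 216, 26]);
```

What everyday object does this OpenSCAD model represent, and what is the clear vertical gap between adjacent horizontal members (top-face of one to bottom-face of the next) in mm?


A bookshelf. The clear shelf gap is 360 mm.

Two tall side panels with 6 horizontal boards between them — a bookshelf. The first two shelf undersides are at z = 0 and z = 386; with shelf thickness 26, the clear gap is 386 − 0 − 26 = 360 mm.


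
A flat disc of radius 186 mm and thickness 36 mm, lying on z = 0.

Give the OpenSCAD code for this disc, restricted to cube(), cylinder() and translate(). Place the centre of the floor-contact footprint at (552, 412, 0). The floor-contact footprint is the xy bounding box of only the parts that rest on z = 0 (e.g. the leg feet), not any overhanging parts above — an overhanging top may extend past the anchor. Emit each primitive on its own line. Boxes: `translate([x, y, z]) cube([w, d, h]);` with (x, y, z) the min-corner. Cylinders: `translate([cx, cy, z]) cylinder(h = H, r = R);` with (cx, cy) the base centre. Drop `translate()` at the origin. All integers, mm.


translate([552, 412, 0]) cylinder(h = 36, r = 186);


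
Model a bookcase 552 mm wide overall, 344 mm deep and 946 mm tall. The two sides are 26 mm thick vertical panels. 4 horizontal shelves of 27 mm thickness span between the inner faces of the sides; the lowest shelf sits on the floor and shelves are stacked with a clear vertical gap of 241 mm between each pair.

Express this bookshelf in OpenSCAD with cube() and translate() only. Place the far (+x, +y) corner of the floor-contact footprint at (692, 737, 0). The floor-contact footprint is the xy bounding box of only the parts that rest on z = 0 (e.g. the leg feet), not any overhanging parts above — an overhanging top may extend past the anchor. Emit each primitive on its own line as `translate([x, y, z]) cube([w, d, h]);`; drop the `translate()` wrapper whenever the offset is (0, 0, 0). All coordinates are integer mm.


translate([140, 393, 0]) cube([26, 344, 946]);
translate([666, 393, 0]) cube([26, 344, 946]);
translate([166, 393, 0]) cube([500, 344, 27]);
translate([166, 393, 268]) cube([500, 344, 27]);
translate([166, 393, 536]) cube([500, 344, 27]);
translate([166, 393, 804]) cube([500, 344, 27]);


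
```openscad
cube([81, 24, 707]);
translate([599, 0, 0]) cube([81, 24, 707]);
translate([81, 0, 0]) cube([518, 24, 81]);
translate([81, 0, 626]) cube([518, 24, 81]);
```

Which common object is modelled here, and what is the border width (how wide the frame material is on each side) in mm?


A picture frame. The border width is 81 mm.

Four thin pieces enclosing a rectangular opening — a picture frame. The two full-height stiles are 707 mm tall; the top rail sits at z = 626 and is 81 mm tall, so the border above the opening is 707 − 626 = 81 mm, matching the stile x-width.


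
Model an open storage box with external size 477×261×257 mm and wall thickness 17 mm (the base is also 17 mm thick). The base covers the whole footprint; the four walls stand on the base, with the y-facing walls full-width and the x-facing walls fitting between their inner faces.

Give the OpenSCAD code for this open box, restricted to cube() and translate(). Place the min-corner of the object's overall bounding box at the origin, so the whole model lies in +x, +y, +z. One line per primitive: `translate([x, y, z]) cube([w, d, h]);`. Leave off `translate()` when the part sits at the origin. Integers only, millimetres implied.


cube([477, 261, 17]);
translate([0, 0, 17]) cube([477, 17, 240]);
translate([0, 244, 17]) cube([477, 17, 240]);
translate([0, 17, 17]) cube([17, 227, 240]);
translate([460, 17, 17]) cube([17, 227, 240]);


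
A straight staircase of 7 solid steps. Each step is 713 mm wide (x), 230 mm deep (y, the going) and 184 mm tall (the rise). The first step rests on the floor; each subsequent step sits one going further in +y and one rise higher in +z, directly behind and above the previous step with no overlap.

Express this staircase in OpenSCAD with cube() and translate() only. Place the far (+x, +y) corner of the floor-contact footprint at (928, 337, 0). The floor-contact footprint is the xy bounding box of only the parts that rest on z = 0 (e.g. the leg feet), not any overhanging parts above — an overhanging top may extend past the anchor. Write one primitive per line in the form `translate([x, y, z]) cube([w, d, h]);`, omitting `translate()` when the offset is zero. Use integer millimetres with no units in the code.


translate([215, 107, 0]) cube([713, 230, 184]);
translate([215, 337, 184]) cube([713, 230, 184]);
translate([215, 567, 368]) cube([713, 230, 184]);
translate([215, 797, 552]) cube([713, 230, 184]);
translate([215, 1027, 736]) cube([713, 230, 184]);
translate([215, 1257, 920]) cube([713, 230, 184]);
translate([215, 1487, 1104]) cube([713, 230, 184]);


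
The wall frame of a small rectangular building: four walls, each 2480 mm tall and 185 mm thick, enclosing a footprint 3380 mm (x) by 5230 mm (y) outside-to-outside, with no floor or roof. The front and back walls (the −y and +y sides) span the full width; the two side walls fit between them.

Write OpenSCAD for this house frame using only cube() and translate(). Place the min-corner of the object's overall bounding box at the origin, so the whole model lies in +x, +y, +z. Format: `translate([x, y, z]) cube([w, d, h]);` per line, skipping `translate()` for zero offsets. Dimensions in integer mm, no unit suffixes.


cube([3380, 185, 2480]);
translate([0, 5045, 0]) cube([3380, 185, 2480]);
translate([0, 185, 0]) cube([185, 4860, 2480]);
translate([3195, 185, 0]) cube([185, 4860, 2480]);


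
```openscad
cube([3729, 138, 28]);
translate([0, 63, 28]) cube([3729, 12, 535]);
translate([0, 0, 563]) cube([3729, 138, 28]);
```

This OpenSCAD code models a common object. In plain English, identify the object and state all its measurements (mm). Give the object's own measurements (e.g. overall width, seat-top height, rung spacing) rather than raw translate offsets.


An I-beam lying along x, 3729 mm long. Overall section height 591 mm. Two flanges 138 mm wide (y) and 28 mm thick, one on the floor and one at the top; a web 12 mm thick runs between them, centred on the flange width.


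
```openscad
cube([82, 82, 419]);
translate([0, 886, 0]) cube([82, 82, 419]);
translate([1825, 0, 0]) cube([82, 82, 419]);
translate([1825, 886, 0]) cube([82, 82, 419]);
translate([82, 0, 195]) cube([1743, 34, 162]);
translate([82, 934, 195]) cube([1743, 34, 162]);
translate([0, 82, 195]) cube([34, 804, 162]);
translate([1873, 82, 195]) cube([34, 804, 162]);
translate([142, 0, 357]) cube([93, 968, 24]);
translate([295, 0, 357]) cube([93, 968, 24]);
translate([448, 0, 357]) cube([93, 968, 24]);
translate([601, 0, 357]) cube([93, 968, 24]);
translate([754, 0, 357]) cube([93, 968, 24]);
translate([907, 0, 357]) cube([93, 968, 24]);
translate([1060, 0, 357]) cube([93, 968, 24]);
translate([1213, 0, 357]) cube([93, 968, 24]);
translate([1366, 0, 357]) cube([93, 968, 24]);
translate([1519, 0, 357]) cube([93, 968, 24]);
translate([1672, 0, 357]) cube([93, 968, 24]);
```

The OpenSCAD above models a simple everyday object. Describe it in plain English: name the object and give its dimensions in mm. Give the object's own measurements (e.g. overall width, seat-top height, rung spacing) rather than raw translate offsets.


A bed frame 1907 mm long (x) by 968 mm wide (y). Four 82×82 mm corner posts, 419 mm tall, at the corners of the footprint. Four rails of 34 mm thickness and 162 mm height run between adjacent posts with their undersides at z = 195 mm, their outer faces flush with the outside of the frame (the two x-running rails run between the posts' inner faces; the two y-running rails run between the posts' inner faces). 11 slats, each 93 mm wide (x) and 24 mm thick, lie across the top of the two x-running rails, running the full 968 mm width of the frame in y; along x they sit between the end posts with a 60 mm gap after the −x posts and between neighbouring slats and before the +x posts.


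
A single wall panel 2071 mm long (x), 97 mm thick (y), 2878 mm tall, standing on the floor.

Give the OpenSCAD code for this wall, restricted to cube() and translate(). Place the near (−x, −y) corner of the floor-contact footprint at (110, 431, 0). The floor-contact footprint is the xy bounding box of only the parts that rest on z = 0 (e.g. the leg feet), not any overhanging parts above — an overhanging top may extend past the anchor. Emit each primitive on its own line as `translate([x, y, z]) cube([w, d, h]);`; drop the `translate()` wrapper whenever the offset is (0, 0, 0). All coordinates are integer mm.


translate([110, 431, 0]) cube([2071, 97, 2878]);


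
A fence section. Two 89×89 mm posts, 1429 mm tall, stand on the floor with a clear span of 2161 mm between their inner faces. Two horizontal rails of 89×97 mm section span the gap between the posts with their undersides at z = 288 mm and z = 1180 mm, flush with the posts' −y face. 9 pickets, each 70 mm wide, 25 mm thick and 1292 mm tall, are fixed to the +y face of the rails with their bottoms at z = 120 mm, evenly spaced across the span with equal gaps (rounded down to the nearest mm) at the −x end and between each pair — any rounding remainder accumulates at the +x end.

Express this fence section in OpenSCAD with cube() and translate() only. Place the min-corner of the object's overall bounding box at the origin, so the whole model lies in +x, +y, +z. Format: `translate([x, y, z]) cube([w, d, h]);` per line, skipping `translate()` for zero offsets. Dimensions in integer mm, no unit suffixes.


cube([89, 89, 1429]);
translate([2250, 0, 0]) cube([89, 89, 1429]);
translate([89, 0, 288]) cube([2161, 89, 97]);
translate([89, 0, 1180]) cube([2161, 89, 97]);
translate([242, 89, 120]) cube([70, 25, 1292]);
translate([465, 89, 120]) cube([70, 25, 1292]);
translate([688, 89, 120]) cube([70, 25, 1292]);
translate([911, 89, 120]) cube([70, 25, 1292]);
translate([1134, 89, 120]) cube([70, 25, 1292]);
translate([1357, 89, 120]) cube([70, 25, 1292]);
translate([1580, 89, 120]) cube([70, 25, 1292]);
translate([1803, 89, 120]) cube([70, 25, 1292]);
translate([2026, 89, 120]) cube([70, 25, 1292]);


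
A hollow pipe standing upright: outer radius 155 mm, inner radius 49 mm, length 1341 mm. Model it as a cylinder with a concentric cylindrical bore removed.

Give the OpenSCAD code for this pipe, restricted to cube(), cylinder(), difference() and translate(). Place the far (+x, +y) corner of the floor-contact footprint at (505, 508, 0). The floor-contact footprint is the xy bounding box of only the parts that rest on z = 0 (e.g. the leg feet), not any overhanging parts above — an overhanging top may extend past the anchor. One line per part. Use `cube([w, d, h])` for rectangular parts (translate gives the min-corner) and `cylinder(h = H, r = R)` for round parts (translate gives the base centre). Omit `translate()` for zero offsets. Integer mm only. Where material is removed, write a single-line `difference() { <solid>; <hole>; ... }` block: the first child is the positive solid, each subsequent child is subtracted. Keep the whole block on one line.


difference() { translate([350, 353, 0]) cylinder(h = 1341, r = 155); translate([350, 353, 0]) cylinder(h = 1341, r = 49); }


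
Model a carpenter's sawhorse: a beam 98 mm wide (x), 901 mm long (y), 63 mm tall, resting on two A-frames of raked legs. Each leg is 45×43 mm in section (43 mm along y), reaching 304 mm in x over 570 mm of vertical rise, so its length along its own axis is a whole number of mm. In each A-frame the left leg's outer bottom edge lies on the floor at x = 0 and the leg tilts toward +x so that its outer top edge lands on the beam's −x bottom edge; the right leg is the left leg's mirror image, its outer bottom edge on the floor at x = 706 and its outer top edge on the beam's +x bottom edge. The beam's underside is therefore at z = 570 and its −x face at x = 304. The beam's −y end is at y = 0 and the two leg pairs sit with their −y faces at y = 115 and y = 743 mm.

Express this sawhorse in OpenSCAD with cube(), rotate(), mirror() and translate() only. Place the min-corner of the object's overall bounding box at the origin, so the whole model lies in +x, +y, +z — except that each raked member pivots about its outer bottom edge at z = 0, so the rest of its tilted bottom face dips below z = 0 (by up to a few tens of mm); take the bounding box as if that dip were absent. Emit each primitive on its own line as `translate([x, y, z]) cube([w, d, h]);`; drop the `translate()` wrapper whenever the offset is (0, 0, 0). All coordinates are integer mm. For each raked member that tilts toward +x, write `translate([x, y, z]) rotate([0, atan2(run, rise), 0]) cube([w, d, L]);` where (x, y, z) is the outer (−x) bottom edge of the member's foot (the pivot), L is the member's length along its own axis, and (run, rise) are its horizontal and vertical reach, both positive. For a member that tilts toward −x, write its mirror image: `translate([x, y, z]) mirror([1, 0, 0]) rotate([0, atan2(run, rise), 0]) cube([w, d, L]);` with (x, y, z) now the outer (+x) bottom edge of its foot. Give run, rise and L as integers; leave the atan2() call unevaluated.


// leg length = √(304² + 570²) = 646
// right-leg outer foot x = 2·304 + 98 = 706
// beam min-corner = (304, 0, 570)
translate([304, 0, 570]) cube([98, 901, 63]);
translate([0, 115, 0]) rotate([0, atan2(304, 570), 0]) cube([45, 43, 646]);
translate([706, 115, 0]) mirror([1, 0, 0]) rotate([0, atan2(304, 570), 0]) cube([45, 43, 646]);
translate([0, 743, 0]) rotate([0, atan2(304, 570), 0]) cube([45, 43, 646]);
translate([706, 743, 0]) mirror([1, 0, 0]) rotate([0, atan2(304, 570), 0]) cube([45, 43, 646]);


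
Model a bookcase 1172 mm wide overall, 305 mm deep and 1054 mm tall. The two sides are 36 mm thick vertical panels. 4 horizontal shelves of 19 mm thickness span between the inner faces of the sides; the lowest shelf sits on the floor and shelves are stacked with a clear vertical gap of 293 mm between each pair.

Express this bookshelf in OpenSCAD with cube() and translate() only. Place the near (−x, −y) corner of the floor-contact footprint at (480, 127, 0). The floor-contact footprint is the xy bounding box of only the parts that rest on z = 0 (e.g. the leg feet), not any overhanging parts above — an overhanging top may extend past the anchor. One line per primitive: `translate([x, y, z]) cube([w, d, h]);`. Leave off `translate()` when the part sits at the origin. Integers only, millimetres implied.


translate([480, 127, 0]) cube([36, 305, 1054]);
translate([1616, 127, 0]) cube([36, 305, 1054]);
translate([516, 127, 0]) cube([1100, 305, 19]);
translate([516, 127, 312]) cube([1100, 305, 19]);
translate([516, 127, 624]) cube([1100, 305, 19]);
translate([516, 127, 936]) cube([1100, 305, 19]);


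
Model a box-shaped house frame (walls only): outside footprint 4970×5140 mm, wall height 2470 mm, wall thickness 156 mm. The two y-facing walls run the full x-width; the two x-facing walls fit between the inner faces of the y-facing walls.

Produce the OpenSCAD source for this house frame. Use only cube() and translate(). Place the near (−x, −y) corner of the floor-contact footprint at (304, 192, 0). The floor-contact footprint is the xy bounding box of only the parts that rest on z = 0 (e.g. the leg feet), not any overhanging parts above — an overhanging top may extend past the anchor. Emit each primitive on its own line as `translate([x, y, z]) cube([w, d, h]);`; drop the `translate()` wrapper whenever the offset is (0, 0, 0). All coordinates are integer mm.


translate([304, 192, 0]) cube([4970, 156, 2470]);
translate([304, 5176, 0]) cube([4970, 156, 2470]);
translate([304, 348, 0]) cube([156, 4828, 2470]);
translate([5118, 348, 0]) cube([156, 4828, 2470]);


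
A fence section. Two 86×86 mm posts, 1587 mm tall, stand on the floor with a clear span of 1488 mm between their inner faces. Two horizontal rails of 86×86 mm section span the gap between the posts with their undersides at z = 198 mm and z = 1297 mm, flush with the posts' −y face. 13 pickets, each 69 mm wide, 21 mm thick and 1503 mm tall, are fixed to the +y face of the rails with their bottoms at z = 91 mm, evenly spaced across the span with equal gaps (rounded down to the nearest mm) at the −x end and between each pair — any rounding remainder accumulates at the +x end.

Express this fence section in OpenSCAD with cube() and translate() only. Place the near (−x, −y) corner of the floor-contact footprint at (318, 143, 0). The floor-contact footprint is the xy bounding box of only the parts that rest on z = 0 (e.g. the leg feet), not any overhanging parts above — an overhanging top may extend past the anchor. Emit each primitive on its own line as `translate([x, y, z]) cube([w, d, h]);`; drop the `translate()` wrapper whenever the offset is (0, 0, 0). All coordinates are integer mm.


translate([318, 143, 0]) cube([86, 86, 1587]);
translate([1892, 143, 0]) cube([86, 86, 1587]);
translate([404, 143, 198]) cube([1488, 86, 86]);
translate([404, 143, 1297]) cube([1488, 86, 86]);
translate([446, 229, 91]) cube([69, 21, 1503]);
translate([557, 229, 91]) cube([69, 21, 1503]);
translate([668, 229, 91]) cube([69, 21, 1503]);
translate([779, 229, 91]) cube([69, 21, 1503]);
translate([890, 229, 91]) cube([69, 21, 1503]);
translate([1001, 229, 91]) cube([69, 21, 1503]);
translate([1112, 229, 91]) cube([69, 21, 1503]);
translate([1223, 229, 91]) cube([69, 21, 1503]);
translate([1334, 229, 91]) cube([69, 21, 1503]);
translate([1445, 229, 91]) cube([69, 21, 1503]);
translate([1556, 229, 91]) cube([69, 21, 1503]);
translate([1667, 229, 91]) cube([69, 21, 1503]);
translate([1778, 229, 91]) cube([69, 21, 1503]);


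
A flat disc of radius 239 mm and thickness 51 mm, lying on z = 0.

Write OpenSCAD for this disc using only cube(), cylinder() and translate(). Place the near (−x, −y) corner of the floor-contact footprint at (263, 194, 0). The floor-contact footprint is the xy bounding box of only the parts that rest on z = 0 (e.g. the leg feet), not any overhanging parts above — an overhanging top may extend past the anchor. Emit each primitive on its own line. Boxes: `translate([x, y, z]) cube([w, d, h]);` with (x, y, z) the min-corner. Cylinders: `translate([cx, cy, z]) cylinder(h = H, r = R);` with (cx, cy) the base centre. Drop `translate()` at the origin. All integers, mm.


translate([502, 433, 0]) cylinder(h = 51, r = 239);


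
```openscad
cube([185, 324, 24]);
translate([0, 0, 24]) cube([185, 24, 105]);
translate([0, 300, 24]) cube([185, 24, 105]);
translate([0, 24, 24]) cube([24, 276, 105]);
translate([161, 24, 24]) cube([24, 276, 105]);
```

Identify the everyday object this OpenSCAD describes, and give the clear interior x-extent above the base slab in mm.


An open box. The internal width is 137 mm.

A 185×324 base slab with four walls standing on it — an open box. The base is 185 mm wide and the walls are 24 mm thick, so the internal width is 185 − 2 × 24 = 137 mm.


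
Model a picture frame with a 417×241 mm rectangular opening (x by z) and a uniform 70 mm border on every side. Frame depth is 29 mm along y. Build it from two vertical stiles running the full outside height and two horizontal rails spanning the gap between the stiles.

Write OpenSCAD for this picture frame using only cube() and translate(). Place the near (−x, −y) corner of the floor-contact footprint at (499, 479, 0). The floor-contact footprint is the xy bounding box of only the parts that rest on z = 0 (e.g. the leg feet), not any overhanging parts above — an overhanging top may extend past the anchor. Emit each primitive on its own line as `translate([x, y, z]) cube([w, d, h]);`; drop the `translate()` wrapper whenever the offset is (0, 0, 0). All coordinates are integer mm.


translate([499, 479, 0]) cube([70, 29, 381]);
translate([986, 479, 0]) cube([70, 29, 381]);
translate([569, 479, 0]) cube([417, 29, 70]);
translate([569, 479, 311]) cube([417, 29, 70]);


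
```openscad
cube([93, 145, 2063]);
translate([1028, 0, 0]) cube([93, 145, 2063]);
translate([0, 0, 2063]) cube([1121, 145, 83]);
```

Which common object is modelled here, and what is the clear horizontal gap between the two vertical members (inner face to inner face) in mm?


A door frame. The clear opening width is 935 mm.

Two 2063 mm tall posts with a header on top — a door frame. The left jamb is 93 mm wide at x = 0; the right jamb starts at x = 1028. The clear opening is 1028 − 93 = 935 mm.


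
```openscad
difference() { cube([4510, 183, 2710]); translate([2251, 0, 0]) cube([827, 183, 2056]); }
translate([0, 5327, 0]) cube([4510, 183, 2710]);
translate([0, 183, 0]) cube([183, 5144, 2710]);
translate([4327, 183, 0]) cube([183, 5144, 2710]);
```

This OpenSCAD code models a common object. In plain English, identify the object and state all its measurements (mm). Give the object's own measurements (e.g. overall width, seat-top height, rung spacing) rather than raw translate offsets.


A single room: four walls, each 2710 mm tall and 183 mm thick, enclosing an outside footprint 4510×5510 mm (x × y), no floor or roof. The front and back walls (−y and +y sides) run the full x-width; the side walls fit between their inner faces. A door opening 827 mm wide and 2056 mm tall is cut through the front wall from the floor up, its −x edge 2251 mm from the wall's −x end.


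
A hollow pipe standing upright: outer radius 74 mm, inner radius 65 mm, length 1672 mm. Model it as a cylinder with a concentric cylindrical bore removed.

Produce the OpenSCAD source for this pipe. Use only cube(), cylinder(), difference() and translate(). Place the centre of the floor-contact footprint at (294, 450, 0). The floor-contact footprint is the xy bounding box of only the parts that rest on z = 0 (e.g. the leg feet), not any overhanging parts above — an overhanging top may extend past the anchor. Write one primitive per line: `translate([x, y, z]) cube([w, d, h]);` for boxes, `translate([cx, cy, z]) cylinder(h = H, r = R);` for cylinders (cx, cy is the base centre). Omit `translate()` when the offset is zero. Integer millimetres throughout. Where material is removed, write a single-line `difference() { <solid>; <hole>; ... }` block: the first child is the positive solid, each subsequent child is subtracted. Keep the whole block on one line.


difference() { translate([294, 450, 0]) cylinder(h = 1672, r = 74); translate([294, 450, 0]) cylinder(h = 1672, r = 65); }


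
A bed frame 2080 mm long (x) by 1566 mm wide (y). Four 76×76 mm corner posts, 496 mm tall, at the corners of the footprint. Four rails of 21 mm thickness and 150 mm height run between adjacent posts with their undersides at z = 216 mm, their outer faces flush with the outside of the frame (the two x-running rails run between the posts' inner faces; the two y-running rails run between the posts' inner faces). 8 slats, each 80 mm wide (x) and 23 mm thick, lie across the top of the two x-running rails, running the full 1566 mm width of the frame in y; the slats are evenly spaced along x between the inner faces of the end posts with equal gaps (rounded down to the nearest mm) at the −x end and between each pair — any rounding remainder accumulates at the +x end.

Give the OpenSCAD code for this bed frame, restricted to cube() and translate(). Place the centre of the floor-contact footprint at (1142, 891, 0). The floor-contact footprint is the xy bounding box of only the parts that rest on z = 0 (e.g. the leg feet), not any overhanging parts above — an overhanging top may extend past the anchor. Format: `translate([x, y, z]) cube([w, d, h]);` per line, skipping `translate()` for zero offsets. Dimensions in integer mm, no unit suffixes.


translate([102, 108, 0]) cube([76, 76, 496]);
translate([102, 1598, 0]) cube([76, 76, 496]);
translate([2106, 108, 0]) cube([76, 76, 496]);
translate([2106, 1598, 0]) cube([76, 76, 496]);
translate([178, 108, 216]) cube([1928, 21, 150]);
translate([178, 1653, 216]) cube([1928, 21, 150]);
translate([102, 184, 216]) cube([21, 1414, 150]);
translate([2161, 184, 216]) cube([21, 1414, 150]);
translate([321, 108, 366]) cube([80, 1566, 23]);
translate([544, 108, 366]) cube([80, 1566, 23]);
translate([767, 108, 366]) cube([80, 1566, 23]);
translate([990, 108, 366]) cube([80, 1566, 23]);
translate([1213, 108, 366]) cube([80, 1566, 23]);
translate([1436, 108, 366]) cube([80, 1566, 23]);
translate([1659, 108, 366]) cube([80, 1566, 23]);
translate([1882, 108, 366]) cube([80, 1566, 23]);
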